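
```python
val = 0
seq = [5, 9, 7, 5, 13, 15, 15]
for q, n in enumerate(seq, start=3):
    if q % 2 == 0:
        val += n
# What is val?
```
Trace:
  val=0
  val=0, q=3, n=5
  val=9, q=4, n=9
  val=9, q=5, n=7
  val=14, q=6, n=5
  val=14, q=7, n=13
  val=29, q=8, n=15
  val=29, q=9, n=15

Final answer: 29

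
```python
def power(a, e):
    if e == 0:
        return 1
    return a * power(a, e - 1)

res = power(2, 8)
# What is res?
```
Call trace:
power(a=2, e=8)
  power(a=2, e=7)
    power(a=2, e=6)
      power(a=2, e=5)
        power(a=2, e=4)
          power(a=2, e=3)
            power(a=2, e=2)
              power(a=2, e=1)
                power(a=2, e=0)
                -> return 1
              -> return 2
            -> return 4
          -> return 8
        -> return 16
      -> return 32
    -> return 64
  -> return 128
-> return 256

Final answer: 256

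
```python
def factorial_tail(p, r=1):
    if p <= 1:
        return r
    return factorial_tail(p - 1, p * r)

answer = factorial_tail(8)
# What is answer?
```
Call trace:
factorial_tail(p=8, r=1)
  factorial_tail(p=7, r=8)
    factorial_tail(p=6, r=56)
      factorial_tail(p=5, r=336)
        factorial_tail(p=4, r=1680)
          factorial_tail(p=3, r=6720)
            factorial_tail(p=2, r=20160)
              factorial_tail(p=1, r=40320)
              -> return 40320
            -> return 40320
          -> return 40320
        -> return 40320
      -> return 40320
    -> return 40320
  -> return 40320
-> return 40320

Final answer: 40320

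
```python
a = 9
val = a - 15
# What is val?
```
Trace:
  a=9
  a=9, val=-6

Final answer: -6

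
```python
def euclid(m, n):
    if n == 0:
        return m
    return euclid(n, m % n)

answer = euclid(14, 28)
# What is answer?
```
Call trace:
euclid(m=14, n=28)
  euclid(m=28, n=14)
    euclid(m=14, n=0)
    -> return 14
  -> return 14
-> return 14

Final answer: 14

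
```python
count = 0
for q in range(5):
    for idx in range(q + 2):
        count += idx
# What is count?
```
Trace:
  count=0
  count=0, q=0, idx=0
  count=1, q=0, idx=1
  count=1, q=1, idx=0
  count=2, q=1, idx=1
  count=4, q=1, idx=2
  count=4, q=2, idx=0
  count=5, q=2, idx=1
  count=7, q=2, idx=2
  count=10, q=2, idx=3
  count=10, q=3, idx=0
  count=11, q=3, idx=1
  count=13, q=3, idx=2
  count=16, q=3, idx=3
  count=20, q=3, idx=4
  count=20, q=4, idx=0
  count=21, q=4, idx=1
  count=23, q=4, idx=2
  count=26, q=4, idx=3
  count=30, q=4, idx=4
  count=35, q=4, idx=5

Final answer: 35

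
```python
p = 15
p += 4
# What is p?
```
Trace:
  p=15
  p=19

Final answer: 19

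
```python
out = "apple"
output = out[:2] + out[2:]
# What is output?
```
Trace:
  out='apple'
  out='apple', output='apple'

Final answer: 'apple'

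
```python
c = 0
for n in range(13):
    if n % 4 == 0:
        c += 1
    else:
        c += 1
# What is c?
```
Trace:
  c=0
  c=1, n=0
  c=2, n=1
  c=3, n=2
  c=4, n=3
  c=5, n=4
  c=6, n=5
  c=7, n=6
  c=8, n=7
  c=9, n=8
  c=10, n=9
  c=11, n=10
  c=12, n=11
  c=13, n=12

Final answer: 13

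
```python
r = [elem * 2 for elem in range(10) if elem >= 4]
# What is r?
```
Trace:
  elem=0
  elem=1
  elem=2
  elem=3
  elem=4
  elem=5
  elem=6
  elem=7
  elem=8
  elem=9
  r=[8, 10, 12, 14, 16, 18]

Final answer: [8, 10, 12, 14, 16, 18]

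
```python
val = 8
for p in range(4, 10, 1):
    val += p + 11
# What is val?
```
Trace:
  val=8
  val=23, p=4
  val=39, p=5
  val=56, p=6
  val=74, p=7
  val=93, p=8
  val=113, p=9

Final answer: 113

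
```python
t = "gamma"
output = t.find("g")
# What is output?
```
Trace:
  t='gamma'
  t='gamma', output=0

Final answer: 0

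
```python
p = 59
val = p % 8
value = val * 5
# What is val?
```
Trace:
  p=59
  p=59, val=3
  p=59, val=3, value=15

Final answer: 3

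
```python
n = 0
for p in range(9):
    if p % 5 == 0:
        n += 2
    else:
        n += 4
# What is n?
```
Trace:
  n=0
  n=2, p=0
  n=6, p=1
  n=10, p=2
  n=14, p=3
  n=18, p=4
  n=20, p=5
  n=24, p=6
  n=28, p=7
  n=32, p=8

Final answer: 32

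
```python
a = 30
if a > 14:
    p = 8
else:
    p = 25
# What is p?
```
Trace:
  a=30
  a=30, p=8

Final answer: 8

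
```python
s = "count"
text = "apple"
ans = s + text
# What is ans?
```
Trace:
  s='count'
  s='count', text='apple'
  s='count', text='apple', ans='countapple'

Final answer: 'countapple'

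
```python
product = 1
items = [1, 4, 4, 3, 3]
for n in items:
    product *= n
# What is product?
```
Trace:
  product=1
  product=1, n=1
  product=4, n=4
  product=16, n=4
  product=48, n=3
  product=144, n=3

Final answer: 144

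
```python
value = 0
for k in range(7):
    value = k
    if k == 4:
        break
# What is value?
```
Trace:
  value=0
  value=0, k=0
  value=1, k=1
  value=2, k=2
  value=3, k=3
  value=4, k=4

Final answer: 4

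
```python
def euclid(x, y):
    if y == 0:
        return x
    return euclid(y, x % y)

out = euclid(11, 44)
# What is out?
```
Call trace:
euclid(x=11, y=44)
  euclid(x=44, y=11)
    euclid(x=11, y=0)
    -> return 11
  -> return 11
-> return 11

Final answer: 11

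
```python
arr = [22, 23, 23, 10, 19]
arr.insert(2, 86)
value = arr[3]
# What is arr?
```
Trace:
  arr=[22, 23, 23, 10, 19]
  arr=[22, 23, 86, 23, 10, 19]
  arr=[22, 23, 86, 23, 10, 19], value=23

Final answer: [22, 23, 86, 23, 10, 19]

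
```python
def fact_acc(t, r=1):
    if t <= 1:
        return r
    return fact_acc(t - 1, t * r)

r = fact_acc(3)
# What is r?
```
Call trace:
fact_acc(t=3, r=1)
  fact_acc(t=2, r=3)
    fact_acc(t=1, r=6)
    -> return 6
  -> return 6
-> return 6

Final answer: 6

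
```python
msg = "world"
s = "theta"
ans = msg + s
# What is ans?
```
Trace:
  msg='world'
  msg='world', s='theta'
  msg='world', s='theta', ans='worldtheta'

Final answer: 'worldtheta'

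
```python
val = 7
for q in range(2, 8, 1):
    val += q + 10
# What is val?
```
Trace:
  val=7
  val=19, q=2
  val=32, q=3
  val=46, q=4
  val=61, q=5
  val=77, q=6
  val=94, q=7

Final answer: 94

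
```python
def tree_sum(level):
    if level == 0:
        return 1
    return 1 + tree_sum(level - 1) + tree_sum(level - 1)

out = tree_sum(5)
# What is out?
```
Call trace (a repeated sub-call is expanded the first time; later identical calls just restate its return value):
tree_sum(level=5)
  tree_sum(level=4)
    tree_sum(level=3)
      tree_sum(level=2)
        tree_sum(level=1)
          tree_sum(level=0)
          -> return 1
          tree_sum(level=0)
          -> return 1
        -> return 3
        tree_sum(level=1) -> return 3  (same call as traced above)
      -> return 7
      tree_sum(level=2) -> return 7  (same call as traced above)
    -> return 15
    tree_sum(level=3) -> return 15  (same call as traced above)
  -> return 31
  tree_sum(level=4) -> return 31  (same call as traced above)
-> return 63

Final answer: 63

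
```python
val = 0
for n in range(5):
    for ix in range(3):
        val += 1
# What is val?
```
Trace:
  val=0
  val=1, n=0, ix=0
  val=2, n=0, ix=1
  val=3, n=0, ix=2
  val=4, n=1, ix=0
  val=5, n=1, ix=1
  val=6, n=1, ix=2
  val=7, n=2, ix=0
  val=8, n=2, ix=1
  val=9, n=2, ix=2
  val=10, n=3, ix=0
  val=11, n=3, ix=1
  val=12, n=3, ix=2
  val=13, n=4, ix=0
  val=14, n=4, ix=1
  val=15, n=4, ix=2

Final answer: 15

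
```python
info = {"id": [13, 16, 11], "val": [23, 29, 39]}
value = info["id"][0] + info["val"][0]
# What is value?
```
Trace:
  info={'id': [13, 16, 11], 'val': [23, 29, 39]}
  info={'id': [13, 16, 11], 'val': [23, 29, 39]}, value=36

Final answer: 36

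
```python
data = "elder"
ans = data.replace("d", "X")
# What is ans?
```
Trace:
  data='elder'
  data='elder', ans='elXer'

Final answer: 'elXer'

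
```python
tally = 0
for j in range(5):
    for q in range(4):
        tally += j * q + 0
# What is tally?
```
Trace:
  tally=0
  tally=0, j=0, q=0
  tally=0, j=0, q=1
  tally=0, j=0, q=2
  tally=0, j=0, q=3
  tally=0, j=1, q=0
  tally=1, j=1, q=1
  tally=3, j=1, q=2
  tally=6, j=1, q=3
  tally=6, j=2, q=0
  tally=8, j=2, q=1
  tally=12, j=2, q=2
  tally=18, j=2, q=3
  tally=18, j=3, q=0
  tally=21, j=3, q=1
  tally=27, j=3, q=2
  tally=36, j=3, q=3
  tally=36, j=4, q=0
  tally=40, j=4, q=1
  tally=48, j=4, q=2
  tally=60, j=4, q=3

Final answer: 60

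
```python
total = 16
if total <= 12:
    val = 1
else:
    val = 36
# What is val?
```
Trace:
  total=16
  total=16, val=36

Final answer: 36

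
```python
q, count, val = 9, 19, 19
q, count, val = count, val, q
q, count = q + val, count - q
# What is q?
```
Trace:
  q=9, count=19, val=19
  q=19, count=19, val=9
  q=28, count=0, val=9

Final answer: 28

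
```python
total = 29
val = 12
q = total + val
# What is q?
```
Trace:
  total=29
  total=29, val=12
  total=29, val=12, q=41

Final answer: 41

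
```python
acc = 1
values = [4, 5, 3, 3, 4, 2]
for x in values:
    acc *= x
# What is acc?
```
Trace:
  acc=1
  acc=4, x=4
  acc=20, x=5
  acc=60, x=3
  acc=180, x=3
  acc=720, x=4
  acc=1440, x=2

Final answer: 1440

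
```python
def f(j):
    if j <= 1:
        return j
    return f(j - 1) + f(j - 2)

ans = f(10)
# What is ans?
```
Call trace (a repeated sub-call is expanded the first time; later identical calls just restate its return value):
f(j=10)
  f(j=9)
    f(j=8)
      f(j=7)
        f(j=6)
          f(j=5)
            f(j=4)
              f(j=3)
                f(j=2)
                  f(j=1)
                  -> return 1
                  f(j=0)
                  -> return 0
                -> return 1
                f(j=1)
                -> return 1
              -> return 2
              f(j=2) -> return 1  (same call as traced above)
            -> return 3
            f(j=3) -> return 2  (same call as traced above)
          -> return 5
          f(j=4) -> return 3  (same call as traced above)
        -> return 8
        f(j=5) -> return 5  (same call as traced above)
      -> return 13
      f(j=6) -> return 8  (same call as traced above)
    -> return 21
    f(j=7) -> return 13  (same call as traced above)
  -> return 34
  f(j=8) -> return 21  (same call as traced above)
-> return 55

Final answer: 55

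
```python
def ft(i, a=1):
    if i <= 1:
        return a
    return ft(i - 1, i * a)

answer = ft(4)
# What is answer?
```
Call trace:
ft(i=4, a=1)
  ft(i=3, a=4)
    ft(i=2, a=12)
      ft(i=1, a=24)
      -> return 24
    -> return 24
  -> return 24
-> return 24

Final answer: 24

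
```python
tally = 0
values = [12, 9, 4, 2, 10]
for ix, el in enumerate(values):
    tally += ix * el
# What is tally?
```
Trace:
  tally=0
  tally=0, ix=0, el=12
  tally=9, ix=1, el=9
  tally=17, ix=2, el=4
  tally=23, ix=3, el=2
  tally=63, ix=4, el=10

Final answer: 63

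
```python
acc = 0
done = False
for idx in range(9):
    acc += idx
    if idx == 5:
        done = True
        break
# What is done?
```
Trace:
  acc=0
  acc=0, done=False
  acc=0, done=False, idx=0
  acc=1, done=False, idx=1
  acc=3, done=False, idx=2
  acc=6, done=False, idx=3
  acc=10, done=False, idx=4
  acc=15, done=True, idx=5

Final answer: True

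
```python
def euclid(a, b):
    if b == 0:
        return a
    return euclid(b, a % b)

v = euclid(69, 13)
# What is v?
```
Call trace:
euclid(a=69, b=13)
  euclid(a=13, b=4)
    euclid(a=4, b=1)
      euclid(a=1, b=0)
      -> return 1
    -> return 1
  -> return 1
-> return 1

Final answer: 1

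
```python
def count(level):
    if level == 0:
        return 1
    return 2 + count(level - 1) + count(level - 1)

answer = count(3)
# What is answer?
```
Call trace (a repeated sub-call is expanded the first time; later identical calls just restate its return value):
count(level=3)
  count(level=2)
    count(level=1)
      count(level=0)
      -> return 1
      count(level=0)
      -> return 1
    -> return 4
    count(level=1) -> return 4  (same call as traced above)
  -> return 10
  count(level=2) -> return 10  (same call as traced above)
-> return 22

Final answer: 22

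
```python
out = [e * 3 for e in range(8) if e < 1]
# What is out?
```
Trace:
  e=0
  e=1
  e=2
  e=3
  e=4
  e=5
  e=6
  e=7
  out=[0]

Final answer: [0]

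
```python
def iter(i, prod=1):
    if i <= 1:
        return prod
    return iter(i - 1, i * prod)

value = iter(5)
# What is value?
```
Call trace:
iter(i=5, prod=1)
  iter(i=4, prod=5)
    iter(i=3, prod=20)
      iter(i=2, prod=60)
        iter(i=1, prod=120)
        -> return 120
      -> return 120
    -> return 120
  -> return 120
-> return 120

Final answer: 120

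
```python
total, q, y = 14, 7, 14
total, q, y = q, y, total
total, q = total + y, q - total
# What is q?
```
Trace:
  total=14, q=7, y=14
  total=7, q=14, y=14
  total=21, q=7, y=14

Final answer: 7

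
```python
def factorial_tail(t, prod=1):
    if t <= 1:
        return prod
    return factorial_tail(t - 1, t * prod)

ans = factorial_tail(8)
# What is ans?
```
Call trace:
factorial_tail(t=8, prod=1)
  factorial_tail(t=7, prod=8)
    factorial_tail(t=6, prod=56)
      factorial_tail(t=5, prod=336)
        factorial_tail(t=4, prod=1680)
          factorial_tail(t=3, prod=6720)
            factorial_tail(t=2, prod=20160)
              factorial_tail(t=1, prod=40320)
              -> return 40320
            -> return 40320
          -> return 40320
        -> return 40320
      -> return 40320
    -> return 40320
  -> return 40320
-> return 40320

Final answer: 40320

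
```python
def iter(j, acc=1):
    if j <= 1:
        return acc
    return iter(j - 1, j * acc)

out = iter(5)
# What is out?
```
Call trace:
iter(j=5, acc=1)
  iter(j=4, acc=5)
    iter(j=3, acc=20)
      iter(j=2, acc=60)
        iter(j=1, acc=120)
        -> return 120
      -> return 120
    -> return 120
  -> return 120
-> return 120

Final answer: 120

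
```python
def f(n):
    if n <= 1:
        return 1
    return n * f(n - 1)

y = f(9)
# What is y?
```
Call trace:
f(n=9)
  f(n=8)
    f(n=7)
      f(n=6)
        f(n=5)
          f(n=4)
            f(n=3)
              f(n=2)
                f(n=1)
                -> return 1
              -> return 2
            -> return 6
          -> return 24
        -> return 120
      -> return 720
    -> return 5040
  -> return 40320
-> return 362880

Final answer: 362880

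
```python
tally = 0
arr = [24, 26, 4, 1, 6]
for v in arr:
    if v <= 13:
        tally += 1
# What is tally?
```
Trace:
  tally=0
  tally=0, v=24
  tally=0, v=26
  tally=1, v=4
  tally=2, v=1
  tally=3, v=6

Final answer: 3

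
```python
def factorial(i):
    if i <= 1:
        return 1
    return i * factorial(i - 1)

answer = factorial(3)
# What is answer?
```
Call trace:
factorial(i=3)
  factorial(i=2)
    factorial(i=1)
    -> return 1
  -> return 2
-> return 6

Final answer: 6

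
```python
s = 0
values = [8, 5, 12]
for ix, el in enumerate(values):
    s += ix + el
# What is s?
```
Trace:
  s=0
  s=8, ix=0, el=8
  s=14, ix=1, el=5
  s=28, ix=2, el=12

Final answer: 28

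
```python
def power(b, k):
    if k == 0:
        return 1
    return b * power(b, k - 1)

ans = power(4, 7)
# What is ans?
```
Call trace:
power(b=4, k=7)
  power(b=4, k=6)
    power(b=4, k=5)
      power(b=4, k=4)
        power(b=4, k=3)
          power(b=4, k=2)
            power(b=4, k=1)
              power(b=4, k=0)
              -> return 1
            -> return 4
          -> return 16
        -> return 64
      -> return 256
    -> return 1024
  -> return 4096
-> return 16384

Final answer: 16384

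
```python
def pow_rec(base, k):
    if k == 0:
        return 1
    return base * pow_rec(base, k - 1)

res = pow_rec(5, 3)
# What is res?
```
Call trace:
pow_rec(base=5, k=3)
  pow_rec(base=5, k=2)
    pow_rec(base=5, k=1)
      pow_rec(base=5, k=0)
      -> return 1
    -> return 5
  -> return 25
-> return 125

Final answer: 125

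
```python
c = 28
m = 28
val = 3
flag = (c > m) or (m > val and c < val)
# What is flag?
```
Trace:
  c=28
  c=28, m=28
  c=28, m=28, val=3
  c=28, m=28, val=3, flag=False

Final answer: False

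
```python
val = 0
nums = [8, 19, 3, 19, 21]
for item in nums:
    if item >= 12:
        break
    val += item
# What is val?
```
Trace:
  val=0
  val=8, item=8
  val=8, item=19

Final answer: 8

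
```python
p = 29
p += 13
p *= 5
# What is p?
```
Trace:
  p=29
  p=42
  p=210

Final answer: 210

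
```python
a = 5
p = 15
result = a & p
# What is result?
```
Trace:
  a=5
  a=5, p=15
  a=5, p=15, result=5

Final answer: 5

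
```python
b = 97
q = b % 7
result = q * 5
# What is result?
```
Trace:
  b=97
  b=97, q=6
  b=97, q=6, result=30

Final answer: 30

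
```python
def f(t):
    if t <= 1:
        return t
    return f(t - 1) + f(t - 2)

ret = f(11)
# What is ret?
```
Call trace (a repeated sub-call is expanded the first time; later identical calls just restate its return value):
f(t=11)
  f(t=10)
    f(t=9)
      f(t=8)
        f(t=7)
          f(t=6)
            f(t=5)
              f(t=4)
                f(t=3)
                  f(t=2)
                    f(t=1)
                    -> return 1
                    f(t=0)
                    -> return 0
                  -> return 1
                  f(t=1)
                  -> return 1
                -> return 2
                f(t=2) -> return 1  (same call as traced above)
              -> return 3
              f(t=3) -> return 2  (same call as traced above)
            -> return 5
            f(t=4) -> return 3  (same call as traced above)
          -> return 8
          f(t=5) -> return 5  (same call as traced above)
        -> return 13
        f(t=6) -> return 8  (same call as traced above)
      -> return 21
      f(t=7) -> return 13  (same call as traced above)
    -> return 34
    f(t=8) -> return 21  (same call as traced above)
  -> return 55
  f(t=9) -> return 34  (same call as traced above)
-> return 89

Final answer: 89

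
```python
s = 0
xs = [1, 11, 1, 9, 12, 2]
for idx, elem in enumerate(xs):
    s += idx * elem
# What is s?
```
Trace:
  s=0
  s=0, idx=0, elem=1
  s=11, idx=1, elem=11
  s=13, idx=2, elem=1
  s=40, idx=3, elem=9
  s=88, idx=4, elem=12
  s=98, idx=5, elem=2

Final answer: 98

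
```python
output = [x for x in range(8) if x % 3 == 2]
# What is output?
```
Trace:
  x=0
  x=1
  x=2
  x=3
  x=4
  x=5
  x=6
  x=7
  output=[2, 5]

Final answer: [2, 5]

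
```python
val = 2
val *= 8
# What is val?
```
Trace:
  val=2
  val=16

Final answer: 16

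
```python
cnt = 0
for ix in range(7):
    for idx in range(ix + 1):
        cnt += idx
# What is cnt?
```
Trace:
  cnt=0
  cnt=0, ix=0, idx=0
  cnt=0, ix=1, idx=0
  cnt=1, ix=1, idx=1
  cnt=1, ix=2, idx=0
  cnt=2, ix=2, idx=1
  cnt=4, ix=2, idx=2
  cnt=4, ix=3, idx=0
  cnt=5, ix=3, idx=1
  cnt=7, ix=3, idx=2
  cnt=10, ix=3, idx=3
  cnt=10, ix=4, idx=0
  cnt=11, ix=4, idx=1
  cnt=13, ix=4, idx=2
  cnt=16, ix=4, idx=3
  cnt=20, ix=4, idx=4
  cnt=20, ix=5, idx=0
  cnt=21, ix=5, idx=1
  cnt=23, ix=5, idx=2
  cnt=26, ix=5, idx=3
  cnt=30, ix=5, idx=4
  cnt=35, ix=5, idx=5
  cnt=35, ix=6, idx=0
  cnt=36, ix=6, idx=1
  cnt=38, ix=6, idx=2
  cnt=41, ix=6, idx=3
  cnt=45, ix=6, idx=4
  cnt=50, ix=6, idx=5
  cnt=56, ix=6, idx=6

Final answer: 56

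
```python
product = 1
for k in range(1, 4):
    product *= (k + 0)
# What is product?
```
Trace:
  product=1
  product=1, k=1
  product=2, k=2
  product=6, k=3

Final answer: 6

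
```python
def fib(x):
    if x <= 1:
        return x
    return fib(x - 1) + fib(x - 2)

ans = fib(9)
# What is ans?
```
Call trace (a repeated sub-call is expanded the first time; later identical calls just restate its return value):
fib(x=9)
  fib(x=8)
    fib(x=7)
      fib(x=6)
        fib(x=5)
          fib(x=4)
            fib(x=3)
              fib(x=2)
                fib(x=1)
                -> return 1
                fib(x=0)
                -> return 0
              -> return 1
              fib(x=1)
              -> return 1
            -> return 2
            fib(x=2) -> return 1  (same call as traced above)
          -> return 3
          fib(x=3) -> return 2  (same call as traced above)
        -> return 5
        fib(x=4) -> return 3  (same call as traced above)
      -> return 8
      fib(x=5) -> return 5  (same call as traced above)
    -> return 13
    fib(x=6) -> return 8  (same call as traced above)
  -> return 21
  fib(x=7) -> return 13  (same call as traced above)
-> return 34

Final answer: 34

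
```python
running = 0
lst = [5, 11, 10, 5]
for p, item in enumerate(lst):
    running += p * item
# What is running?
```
Trace:
  running=0
  running=0, p=0, item=5
  running=11, p=1, item=11
  running=31, p=2, item=10
  running=46, p=3, item=5

Final answer: 46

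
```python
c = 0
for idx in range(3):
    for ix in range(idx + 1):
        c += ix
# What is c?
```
Trace:
  c=0
  c=0, idx=0, ix=0
  c=0, idx=1, ix=0
  c=1, idx=1, ix=1
  c=1, idx=2, ix=0
  c=2, idx=2, ix=1
  c=4, idx=2, ix=2

Final answer: 4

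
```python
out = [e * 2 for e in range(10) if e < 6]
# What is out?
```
Trace:
  e=0
  e=1
  e=2
  e=3
  e=4
  e=5
  e=6
  e=7
  e=8
  e=9
  out=[0, 2, 4, 6, 8, 10]

Final answer: [0, 2, 4, 6, 8, 10]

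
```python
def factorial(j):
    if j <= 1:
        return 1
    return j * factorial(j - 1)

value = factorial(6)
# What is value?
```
Call trace:
factorial(j=6)
  factorial(j=5)
    factorial(j=4)
      factorial(j=3)
        factorial(j=2)
          factorial(j=1)
          -> return 1
        -> return 2
      -> return 6
    -> return 24
  -> return 120
-> return 720

Final answer: 720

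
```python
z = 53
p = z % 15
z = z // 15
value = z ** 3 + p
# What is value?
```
Trace:
  z=53
  z=53, p=8
  z=3, p=8
  z=3, p=8, value=35

Final answer: 35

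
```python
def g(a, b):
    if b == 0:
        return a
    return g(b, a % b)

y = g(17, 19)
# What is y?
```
Call trace:
g(a=17, b=19)
  g(a=19, b=17)
    g(a=17, b=2)
      g(a=2, b=1)
        g(a=1, b=0)
        -> return 1
      -> return 1
    -> return 1
  -> return 1
-> return 1

Final answer: 1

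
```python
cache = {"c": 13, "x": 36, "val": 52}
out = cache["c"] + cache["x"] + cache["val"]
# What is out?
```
Trace:
  cache={'c': 13, 'x': 36, 'val': 52}
  cache={'c': 13, 'x': 36, 'val': 52}, out=101

Final answer: 101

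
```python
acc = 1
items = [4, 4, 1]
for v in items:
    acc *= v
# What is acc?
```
Trace:
  acc=1
  acc=4, v=4
  acc=16, v=4
  acc=16, v=1

Final answer: 16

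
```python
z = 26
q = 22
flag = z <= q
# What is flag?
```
Trace:
  z=26
  z=26, q=22
  z=26, q=22, flag=False

Final answer: False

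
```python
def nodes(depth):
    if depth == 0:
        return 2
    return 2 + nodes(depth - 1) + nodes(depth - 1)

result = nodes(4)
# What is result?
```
Call trace (a repeated sub-call is expanded the first time; later identical calls just restate its return value):
nodes(depth=4)
  nodes(depth=3)
    nodes(depth=2)
      nodes(depth=1)
        nodes(depth=0)
        -> return 2
        nodes(depth=0)
        -> return 2
      -> return 6
      nodes(depth=1) -> return 6  (same call as traced above)
    -> return 14
    nodes(depth=2) -> return 14  (same call as traced above)
  -> return 30
  nodes(depth=3) -> return 30  (same call as traced above)
-> return 62

Final answer: 62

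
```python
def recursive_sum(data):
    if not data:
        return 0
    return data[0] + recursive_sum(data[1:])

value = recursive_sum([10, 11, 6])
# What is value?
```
Call trace:
recursive_sum(data=[10, 11, 6])
  recursive_sum(data=[11, 6])
    recursive_sum(data=[6])
      recursive_sum(data=[])
      -> return 0
    -> return 6
  -> return 17
-> return 27

Final answer: 27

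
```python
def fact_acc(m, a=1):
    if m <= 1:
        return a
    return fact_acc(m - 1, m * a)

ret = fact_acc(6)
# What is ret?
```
Call trace:
fact_acc(m=6, a=1)
  fact_acc(m=5, a=6)
    fact_acc(m=4, a=30)
      fact_acc(m=3, a=120)
        fact_acc(m=2, a=360)
          fact_acc(m=1, a=720)
          -> return 720
        -> return 720
      -> return 720
    -> return 720
  -> return 720
-> return 720

Final answer: 720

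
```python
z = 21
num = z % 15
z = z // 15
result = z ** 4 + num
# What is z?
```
Trace:
  z=21
  z=21, num=6
  z=1, num=6
  z=1, num=6, result=7

Final answer: 1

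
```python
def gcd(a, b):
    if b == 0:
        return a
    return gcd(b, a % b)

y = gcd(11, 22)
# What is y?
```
Call trace:
gcd(a=11, b=22)
  gcd(a=22, b=11)
    gcd(a=11, b=0)
    -> return 11
  -> return 11
-> return 11

Final answer: 11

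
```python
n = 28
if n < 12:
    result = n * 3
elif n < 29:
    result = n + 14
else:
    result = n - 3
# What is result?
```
Trace:
  n=28
  n=28, result=42

Final answer: 42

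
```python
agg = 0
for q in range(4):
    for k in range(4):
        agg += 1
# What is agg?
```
Trace:
  agg=0
  agg=1, q=0, k=0
  agg=2, q=0, k=1
  agg=3, q=0, k=2
  agg=4, q=0, k=3
  agg=5, q=1, k=0
  agg=6, q=1, k=1
  agg=7, q=1, k=2
  agg=8, q=1, k=3
  agg=9, q=2, k=0
  agg=10, q=2, k=1
  agg=11, q=2, k=2
  agg=12, q=2, k=3
  agg=13, q=3, k=0
  agg=14, q=3, k=1
  agg=15, q=3, k=2
  agg=16, q=3, k=3

Final answer: 16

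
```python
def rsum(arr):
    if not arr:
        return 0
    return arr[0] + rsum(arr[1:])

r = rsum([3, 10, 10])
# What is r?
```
Call trace:
rsum(arr=[3, 10, 10])
  rsum(arr=[10, 10])
    rsum(arr=[10])
      rsum(arr=[])
      -> return 0
    -> return 10
  -> return 20
-> return 23

Final answer: 23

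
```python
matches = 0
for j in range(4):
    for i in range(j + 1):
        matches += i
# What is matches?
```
Trace:
  matches=0
  matches=0, j=0, i=0
  matches=0, j=1, i=0
  matches=1, j=1, i=1
  matches=1, j=2, i=0
  matches=2, j=2, i=1
  matches=4, j=2, i=2
  matches=4, j=3, i=0
  matches=5, j=3, i=1
  matches=7, j=3, i=2
  matches=10, j=3, i=3

Final answer: 10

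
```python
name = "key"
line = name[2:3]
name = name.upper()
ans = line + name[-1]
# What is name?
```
Trace:
  name='key'
  name='key', line='y'
  name='KEY', line='y'
  name='KEY', line='y', ans='yY'

Final answer: 'KEY'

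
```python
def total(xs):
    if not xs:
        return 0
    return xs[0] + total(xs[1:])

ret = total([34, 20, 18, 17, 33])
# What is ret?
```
Call trace:
total(xs=[34, 20, 18, 17, 33])
  total(xs=[20, 18, 17, 33])
    total(xs=[18, 17, 33])
      total(xs=[17, 33])
        total(xs=[33])
          total(xs=[])
          -> return 0
        -> return 33
      -> return 50
    -> return 68
  -> return 88
-> return 122

Final answer: 122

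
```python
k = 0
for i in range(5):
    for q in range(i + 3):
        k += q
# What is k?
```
Trace:
  k=0
  k=0, i=0, q=0
  k=1, i=0, q=1
  k=3, i=0, q=2
  k=3, i=1, q=0
  k=4, i=1, q=1
  k=6, i=1, q=2
  k=9, i=1, q=3
  k=9, i=2, q=0
  k=10, i=2, q=1
  k=12, i=2, q=2
  k=15, i=2, q=3
  k=19, i=2, q=4
  k=19, i=3, q=0
  k=20, i=3, q=1
  k=22, i=3, q=2
  k=25, i=3, q=3
  k=29, i=3, q=4
  k=34, i=3, q=5
  k=34, i=4, q=0
  k=35, i=4, q=1
  k=37, i=4, q=2
  k=40, i=4, q=3
  k=44, i=4, q=4
  k=49, i=4, q=5
  k=55, i=4, q=6

Final answer: 55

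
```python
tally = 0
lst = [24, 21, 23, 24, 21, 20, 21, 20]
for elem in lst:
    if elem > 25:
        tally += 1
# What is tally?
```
Trace:
  tally=0
  tally=0, elem=24
  tally=0, elem=21
  tally=0, elem=23
  tally=0, elem=24
  tally=0, elem=21
  tally=0, elem=20
  tally=0, elem=21
  tally=0, elem=20

Final answer: 0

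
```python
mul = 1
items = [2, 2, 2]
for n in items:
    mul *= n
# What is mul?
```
Trace:
  mul=1
  mul=2, n=2
  mul=4, n=2
  mul=8, n=2

Final answer: 8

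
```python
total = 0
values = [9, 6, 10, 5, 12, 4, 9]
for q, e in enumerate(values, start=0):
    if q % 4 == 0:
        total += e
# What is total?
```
Trace:
  total=0
  total=9, q=0, e=9
  total=9, q=1, e=6
  total=9, q=2, e=10
  total=9, q=3, e=5
  total=21, q=4, e=12
  total=21, q=5, e=4
  total=21, q=6, e=9

Final answer: 21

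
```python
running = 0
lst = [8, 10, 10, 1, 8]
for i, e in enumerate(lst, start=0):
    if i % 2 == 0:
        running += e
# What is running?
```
Trace:
  running=0
  running=8, i=0, e=8
  running=8, i=1, e=10
  running=18, i=2, e=10
  running=18, i=3, e=1
  running=26, i=4, e=8

Final answer: 26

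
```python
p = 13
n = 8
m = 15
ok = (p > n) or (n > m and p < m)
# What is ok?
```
Trace:
  p=13
  p=13, n=8
  p=13, n=8, m=15
  p=13, n=8, m=15, ok=True

Final answer: True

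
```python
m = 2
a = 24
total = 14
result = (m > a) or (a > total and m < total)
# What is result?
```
Trace:
  m=2
  m=2, a=24
  m=2, a=24, total=14
  m=2, a=24, total=14, result=True

Final answer: True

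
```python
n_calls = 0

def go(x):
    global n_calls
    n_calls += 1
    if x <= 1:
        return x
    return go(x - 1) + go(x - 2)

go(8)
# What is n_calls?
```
Call trace (a repeated sub-call is expanded the first time; later identical calls just restate its return value):
go(x=8)
  go(x=7)
    go(x=6)
      go(x=5)
        go(x=4)
          go(x=3)
            go(x=2)
              go(x=1)
              -> return 1
              go(x=0)
              -> return 0
            -> return 1
            go(x=1)
            -> return 1
          -> return 2
          go(x=2) -> return 1  (same call as traced above)
        -> return 3
        go(x=3) -> return 2  (same call as traced above)
      -> return 5
      go(x=4) -> return 3  (same call as traced above)
    -> return 8
    go(x=5) -> return 5  (same call as traced above)
  -> return 13
  go(x=6) -> return 8  (same call as traced above)
-> return 21

n_calls is incremented once per call, so count the calls in each subtree. Let C(x) = number of calls made by go(x).
C(0) = C(1) = 1 (base case, no recursion); C(x) = 1 + C(x - 1) + C(x - 2) otherwise.
C(2) = 1 + C(1) + C(0) = 1 + 1 + 1 = 3
C(3) = 1 + C(2) + C(1) = 1 + 3 + 1 = 5
C(4) = 1 + C(3) + C(2) = 1 + 5 + 3 = 9
C(5) = 1 + C(4) + C(3) = 1 + 9 + 5 = 15
C(6) = 1 + C(5) + C(4) = 1 + 15 + 9 = 25
C(7) = 1 + C(6) + C(5) = 1 + 25 + 15 = 41
C(8) = 1 + C(7) + C(6) = 1 + 41 + 25 = 67
n_calls = C(8) = 67

Final answer: 67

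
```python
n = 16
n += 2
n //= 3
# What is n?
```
Trace:
  n=16
  n=18
  n=6

Final answer: 6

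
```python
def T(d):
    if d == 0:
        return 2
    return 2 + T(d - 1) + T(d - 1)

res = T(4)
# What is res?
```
Call trace (a repeated sub-call is expanded the first time; later identical calls just restate its return value):
T(d=4)
  T(d=3)
    T(d=2)
      T(d=1)
        T(d=0)
        -> return 2
        T(d=0)
        -> return 2
      -> return 6
      T(d=1) -> return 6  (same call as traced above)
    -> return 14
    T(d=2) -> return 14  (same call as traced above)
  -> return 30
  T(d=3) -> return 30  (same call as traced above)
-> return 62

Final answer: 62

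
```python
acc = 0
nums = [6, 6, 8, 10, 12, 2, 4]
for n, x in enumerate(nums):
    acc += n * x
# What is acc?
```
Trace:
  acc=0
  acc=0, n=0, x=6
  acc=6, n=1, x=6
  acc=22, n=2, x=8
  acc=52, n=3, x=10
  acc=100, n=4, x=12
  acc=110, n=5, x=2
  acc=134, n=6, x=4

Final answer: 134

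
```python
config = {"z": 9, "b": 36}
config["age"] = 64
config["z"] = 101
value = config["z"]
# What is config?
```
Trace:
  config={'z': 9, 'b': 36}
  config={'z': 9, 'b': 36, 'age': 64}
  config={'z': 101, 'b': 36, 'age': 64}
  config={'z': 101, 'b': 36, 'age': 64}, value=101

Final answer: {'z': 101, 'b': 36, 'age': 64}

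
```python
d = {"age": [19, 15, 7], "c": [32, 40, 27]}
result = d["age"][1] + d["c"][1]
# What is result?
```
Trace:
  d={'age': [19, 15, 7], 'c': [32, 40, 27]}
  d={'age': [19, 15, 7], 'c': [32, 40, 27]}, result=55

Final answer: 55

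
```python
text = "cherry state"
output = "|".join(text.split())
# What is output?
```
Trace:
  text='cherry state'
  text='cherry state', output='cherry|state'

Final answer: 'cherry|state'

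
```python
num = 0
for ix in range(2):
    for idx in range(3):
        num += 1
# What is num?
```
Trace:
  num=0
  num=1, ix=0, idx=0
  num=2, ix=0, idx=1
  num=3, ix=0, idx=2
  num=4, ix=1, idx=0
  num=5, ix=1, idx=1
  num=6, ix=1, idx=2

Final answer: 6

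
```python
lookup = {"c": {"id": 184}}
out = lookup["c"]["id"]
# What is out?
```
Trace:
  lookup={'c': {'id': 184}}
  lookup={'c': {'id': 184}}, out=184

Final answer: 184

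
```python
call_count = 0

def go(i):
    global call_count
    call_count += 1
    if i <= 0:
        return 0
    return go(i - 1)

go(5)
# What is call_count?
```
Call trace:
go(i=5)
  go(i=4)
    go(i=3)
      go(i=2)
        go(i=1)
          go(i=0)
          -> return 0
        -> return 0
      -> return 0
    -> return 0
  -> return 0
-> return 0

call_count is incremented once per call. go is entered once for each i = 5, 4, 3, 2, 1, 0 (the i <= 0 call returns without recursing), i.e. 5 + 1 calls.
call_count = 6

Final answer: 6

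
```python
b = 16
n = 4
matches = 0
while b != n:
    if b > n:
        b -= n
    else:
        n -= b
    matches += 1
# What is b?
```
Trace:
  b=16
  b=16, n=4
  b=16, n=4, matches=0
  b=12, n=4, matches=1
  b=8, n=4, matches=2
  b=4, n=4, matches=3

Final answer: 4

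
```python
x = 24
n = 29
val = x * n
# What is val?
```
Trace:
  x=24
  x=24, n=29
  x=24, n=29, val=696

Final answer: 696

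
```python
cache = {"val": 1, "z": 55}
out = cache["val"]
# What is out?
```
Trace:
  cache={'val': 1, 'z': 55}
  cache={'val': 1, 'z': 55}, out=1

Final answer: 1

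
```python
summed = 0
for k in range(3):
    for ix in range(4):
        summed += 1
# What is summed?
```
Trace:
  summed=0
  summed=1, k=0, ix=0
  summed=2, k=0, ix=1
  summed=3, k=0, ix=2
  summed=4, k=0, ix=3
  summed=5, k=1, ix=0
  summed=6, k=1, ix=1
  summed=7, k=1, ix=2
  summed=8, k=1, ix=3
  summed=9, k=2, ix=0
  summed=10, k=2, ix=1
  summed=11, k=2, ix=2
  summed=12, k=2, ix=3

Final answer: 12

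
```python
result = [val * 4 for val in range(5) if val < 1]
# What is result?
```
Trace:
  val=0
  val=1
  val=2
  val=3
  val=4
  result=[0]

Final answer: [0]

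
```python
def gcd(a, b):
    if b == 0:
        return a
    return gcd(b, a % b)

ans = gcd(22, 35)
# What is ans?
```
Call trace:
gcd(a=22, b=35)
  gcd(a=35, b=22)
    gcd(a=22, b=13)
      gcd(a=13, b=9)
        gcd(a=9, b=4)
          gcd(a=4, b=1)
            gcd(a=1, b=0)
            -> return 1
          -> return 1
        -> return 1
      -> return 1
    -> return 1
  -> return 1
-> return 1

Final answer: 1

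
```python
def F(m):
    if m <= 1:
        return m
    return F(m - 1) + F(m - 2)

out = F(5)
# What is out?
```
Call trace (a repeated sub-call is expanded the first time; later identical calls just restate its return value):
F(m=5)
  F(m=4)
    F(m=3)
      F(m=2)
        F(m=1)
        -> return 1
        F(m=0)
        -> return 0
      -> return 1
      F(m=1)
      -> return 1
    -> return 2
    F(m=2) -> return 1  (same call as traced above)
  -> return 3
  F(m=3) -> return 2  (same call as traced above)
-> return 5

Final answer: 5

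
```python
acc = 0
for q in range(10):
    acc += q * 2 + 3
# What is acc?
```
Trace:
  acc=0
  acc=3, q=0
  acc=8, q=1
  acc=15, q=2
  acc=24, q=3
  acc=35, q=4
  acc=48, q=5
  acc=63, q=6
  acc=80, q=7
  acc=99, q=8
  acc=120, q=9

Final answer: 120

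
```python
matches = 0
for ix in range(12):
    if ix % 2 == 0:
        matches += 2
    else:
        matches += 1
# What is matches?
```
Trace:
  matches=0
  matches=2, ix=0
  matches=3, ix=1
  matches=5, ix=2
  matches=6, ix=3
  matches=8, ix=4
  matches=9, ix=5
  matches=11, ix=6
  matches=12, ix=7
  matches=14, ix=8
  matches=15, ix=9
  matches=17, ix=10
  matches=18, ix=11

Final answer: 18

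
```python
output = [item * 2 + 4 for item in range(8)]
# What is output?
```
Trace:
  item=0
  item=1
  item=2
  item=3
  item=4
  item=5
  item=6
  item=7
  output=[4, 6, 8, 10, 12, 14, 16, 18]

Final answer: [4, 6, 8, 10, 12, 14, 16, 18]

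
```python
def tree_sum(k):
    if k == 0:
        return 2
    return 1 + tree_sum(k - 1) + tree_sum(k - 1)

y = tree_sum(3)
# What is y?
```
Call trace (a repeated sub-call is expanded the first time; later identical calls just restate its return value):
tree_sum(k=3)
  tree_sum(k=2)
    tree_sum(k=1)
      tree_sum(k=0)
      -> return 2
      tree_sum(k=0)
      -> return 2
    -> return 5
    tree_sum(k=1) -> return 5  (same call as traced above)
  -> return 11
  tree_sum(k=2) -> return 11  (same call as traced above)
-> return 23

Final answer: 23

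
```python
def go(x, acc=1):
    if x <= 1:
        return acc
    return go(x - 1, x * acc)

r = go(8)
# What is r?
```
Call trace:
go(x=8, acc=1)
  go(x=7, acc=8)
    go(x=6, acc=56)
      go(x=5, acc=336)
        go(x=4, acc=1680)
          go(x=3, acc=6720)
            go(x=2, acc=20160)
              go(x=1, acc=40320)
              -> return 40320
            -> return 40320
          -> return 40320
        -> return 40320
      -> return 40320
    -> return 40320
  -> return 40320
-> return 40320

Final answer: 40320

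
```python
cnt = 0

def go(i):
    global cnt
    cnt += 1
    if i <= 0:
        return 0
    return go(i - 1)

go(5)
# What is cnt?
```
Call trace:
go(i=5)
  go(i=4)
    go(i=3)
      go(i=2)
        go(i=1)
          go(i=0)
          -> return 0
        -> return 0
      -> return 0
    -> return 0
  -> return 0
-> return 0

cnt is incremented once per call. go is entered once for each i = 5, 4, 3, 2, 1, 0 (the i <= 0 call returns without recursing), i.e. 5 + 1 calls.
cnt = 6

Final answer: 6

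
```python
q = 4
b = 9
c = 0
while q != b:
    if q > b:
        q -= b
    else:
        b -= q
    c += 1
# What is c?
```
Trace:
  q=4
  q=4, b=9
  q=4, b=9, c=0
  q=4, b=5, c=1
  q=4, b=1, c=2
  q=3, b=1, c=3
  q=2, b=1, c=4
  q=1, b=1, c=5

Final answer: 5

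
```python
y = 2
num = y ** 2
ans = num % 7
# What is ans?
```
Trace:
  y=2
  y=2, num=4
  y=2, num=4, ans=4

Final answer: 4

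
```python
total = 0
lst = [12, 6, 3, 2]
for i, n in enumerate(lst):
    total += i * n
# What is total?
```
Trace:
  total=0
  total=0, i=0, n=12
  total=6, i=1, n=6
  total=12, i=2, n=3
  total=18, i=3, n=2

Final answer: 18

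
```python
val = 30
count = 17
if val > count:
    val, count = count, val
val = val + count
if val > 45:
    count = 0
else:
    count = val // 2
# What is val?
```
Trace:
  val=30
  val=30, count=17
  val=17, count=30
  val=47, count=30
  val=47, count=0

Final answer: 47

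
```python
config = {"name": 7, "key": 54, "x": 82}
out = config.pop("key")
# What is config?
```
Trace:
  config={'name': 7, 'key': 54, 'x': 82}
  config={'name': 7, 'x': 82}, out=54

Final answer: {'name': 7, 'x': 82}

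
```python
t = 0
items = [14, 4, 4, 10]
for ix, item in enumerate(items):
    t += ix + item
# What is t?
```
Trace:
  t=0
  t=14, ix=0, item=14
  t=19, ix=1, item=4
  t=25, ix=2, item=4
  t=38, ix=3, item=10

Final answer: 38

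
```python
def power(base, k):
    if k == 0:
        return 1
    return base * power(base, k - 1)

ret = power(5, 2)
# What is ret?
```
Call trace:
power(base=5, k=2)
  power(base=5, k=1)
    power(base=5, k=0)
    -> return 1
  -> return 5
-> return 25

Final answer: 25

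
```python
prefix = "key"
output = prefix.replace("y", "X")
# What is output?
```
Trace:
  prefix='key'
  prefix='key', output='keX'

Final answer: 'keX'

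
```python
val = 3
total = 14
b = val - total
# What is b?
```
Trace:
  val=3
  val=3, total=14
  val=3, total=14, b=-11

Final answer: -11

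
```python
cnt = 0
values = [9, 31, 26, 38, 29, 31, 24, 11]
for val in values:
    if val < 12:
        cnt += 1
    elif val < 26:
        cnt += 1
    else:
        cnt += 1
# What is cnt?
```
Trace:
  cnt=0
  cnt=1, val=9
  cnt=2, val=31
  cnt=3, val=26
  cnt=4, val=38
  cnt=5, val=29
  cnt=6, val=31
  cnt=7, val=24
  cnt=8, val=11

Final answer: 8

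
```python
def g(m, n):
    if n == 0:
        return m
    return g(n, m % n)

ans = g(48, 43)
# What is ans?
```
Call trace:
g(m=48, n=43)
  g(m=43, n=5)
    g(m=5, n=3)
      g(m=3, n=2)
        g(m=2, n=1)
          g(m=1, n=0)
          -> return 1
        -> return 1
      -> return 1
    -> return 1
  -> return 1
-> return 1

Final answer: 1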